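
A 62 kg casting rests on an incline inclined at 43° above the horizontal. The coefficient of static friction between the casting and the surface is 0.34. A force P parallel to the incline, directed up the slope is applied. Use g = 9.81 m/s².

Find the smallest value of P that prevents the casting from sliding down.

P_min ≈ 264 N

The casting tends to slide down (tan θ > μ_s), so at the point of impending slip friction acts up-slope at its limit: f = μ_s N.
P is parallel to the surface, so N = m g cos θ = 445 N.
Along the incline: P + μ_s N = m g sin θ, so P = 415 − 0.34×445 = 264 N.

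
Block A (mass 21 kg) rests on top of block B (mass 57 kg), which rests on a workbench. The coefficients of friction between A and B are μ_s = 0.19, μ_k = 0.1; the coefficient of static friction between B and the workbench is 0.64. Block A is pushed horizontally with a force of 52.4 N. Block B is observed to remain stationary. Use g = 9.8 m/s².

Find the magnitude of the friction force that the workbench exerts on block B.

f ≈ 20.6 N

Between the blocks, N₁ = m_A g = 205.8 N.
Maximum static friction on A from B: μ_s N₁ = 0.19×205.8 = 39.1 N.
P = 52.4 N exceeds that limit, so A slips over B and the interface friction becomes kinetic: f₁ = μ_k N₁ = 0.1×205.8 = 20.6 N.
By Newton's third law B feels 20.6 N forward from A. With B stationary, the floor's static friction on B balances it: f₂ = 20.6 N (well within μ_s(m_A+m_B)g = 489.2 N).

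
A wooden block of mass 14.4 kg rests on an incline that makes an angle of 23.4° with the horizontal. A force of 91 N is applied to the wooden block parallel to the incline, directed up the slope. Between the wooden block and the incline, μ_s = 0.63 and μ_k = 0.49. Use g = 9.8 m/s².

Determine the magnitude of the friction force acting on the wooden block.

Normal force: N = m g cos θ = 14.4 × 9.8 × cos 23.4° = 129.5 N.
For equilibrium along the incline the friction force must supply f = m g sin θ − P = 56.05 − 91 = -34.95 N (positive meaning up-slope).
Static friction can supply at most μ_s N = 81.59 N.
Since |-34.95| ≤ 81.59 N, no slip — friction simply equals what equilibrium demands.

f ≈ 35 N (down the incline)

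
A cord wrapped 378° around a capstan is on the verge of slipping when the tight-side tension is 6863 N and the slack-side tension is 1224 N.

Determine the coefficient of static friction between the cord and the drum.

T₂/T₁ = e^{μβ} → μ = ln(T₂/T₁)/β.
β = 378° = 6.597 rad.
μ = ln(6863/1224)/6.597 = ln(5.607)/6.597 = 0.261.

μ ≈ 0.261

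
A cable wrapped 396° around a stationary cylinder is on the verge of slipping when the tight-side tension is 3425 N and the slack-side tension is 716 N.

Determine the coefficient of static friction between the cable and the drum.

μ ≈ 0.226

T₂/T₁ = e^{μβ} → μ = ln(T₂/T₁)/β.
β = 396° = 6.912 rad.
μ = ln(3425/716)/6.912 = ln(4.784)/6.912 = 0.226.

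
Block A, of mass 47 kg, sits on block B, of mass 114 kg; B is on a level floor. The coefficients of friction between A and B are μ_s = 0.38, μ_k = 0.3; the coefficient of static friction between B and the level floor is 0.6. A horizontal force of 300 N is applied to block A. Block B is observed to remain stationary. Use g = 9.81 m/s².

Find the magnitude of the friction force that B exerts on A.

f ≈ 138 N

Between the blocks, N₁ = m_A g = 461.1 N.
So the A–B interface can sustain at most μ_s N₁ = 175.2 N of static friction.
Since P = 300 N > 175.2 N, A slides on B; the A–B friction is kinetic: f₁ = μ_k N₁ = 0.3×461.1 = 138 N.
B experiences an equal 138 N forward from A (third law). B is in equilibrium, so the floor supplies f₂ = 138 N of static friction (limit μ_s(m_A+m_B)g = 947.6 N, not exceeded).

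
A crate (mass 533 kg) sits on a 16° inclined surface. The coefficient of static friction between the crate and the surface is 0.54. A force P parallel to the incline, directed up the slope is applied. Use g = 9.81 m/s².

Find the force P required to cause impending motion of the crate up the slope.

At impending motion up the slope, friction acts down-slope at its limit: f = μ_s N.
P is parallel to the surface, so N = m g cos θ = 5030 N.
Along the incline: P = m g sin θ + μ_s N = 1440 + 0.54×5030 = 4160 N.

P ≈ 4160 N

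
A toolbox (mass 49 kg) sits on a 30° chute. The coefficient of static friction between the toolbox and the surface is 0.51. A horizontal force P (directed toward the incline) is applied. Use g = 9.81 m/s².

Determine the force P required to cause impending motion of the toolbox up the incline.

At impending motion up the slope, friction acts down-slope at its limit: f = μ_s N.
Perpendicular to the incline: N = m g cos θ + P sin θ.
Along the incline: P cos θ = m g sin θ + μ_s N = m g sin θ + μ_s (m g cos θ + P sin θ).
Solving, P (cos θ − μ_s sin θ) = m g (sin θ + μ_s cos θ), so P = 49×9.81×(sin 30° + 0.51 cos 30°)/(cos 30° − 0.51 sin 30°) = 481×0.9417/0.611 = 741 N.

P ≈ 741 N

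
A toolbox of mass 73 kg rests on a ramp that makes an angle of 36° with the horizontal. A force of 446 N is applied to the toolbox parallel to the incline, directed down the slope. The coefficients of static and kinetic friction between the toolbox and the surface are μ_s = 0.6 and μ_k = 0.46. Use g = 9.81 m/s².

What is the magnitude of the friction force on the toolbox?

f ≈ 267 N (up the incline)

Perpendicular to the surface, N = m g cos θ = 73·9.81·cos 36° = 579.4 N.
The friction needed for equilibrium is m g sin θ + P = 420.9 + 446 = 866.9 N, measured positive up-slope.
Maximum static friction available: μ_s N = 0.6 × 579.4 = 347.6 N.
Since |866.9| > 347.6 N, static friction cannot hold it; the toolbox slides down the incline and kinetic friction applies: f = μ_k N = 0.46 × 579.4 = 267 N.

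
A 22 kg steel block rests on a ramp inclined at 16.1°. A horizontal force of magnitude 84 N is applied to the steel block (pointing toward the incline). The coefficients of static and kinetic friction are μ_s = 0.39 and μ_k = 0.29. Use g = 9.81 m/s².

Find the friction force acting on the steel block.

The horizontal push has a component P sin θ into the surface, so N = m g cos θ + P sin θ = 207.4 + 23.29 = 230.6 N.
Parallel to the incline: P cos θ − m g sin θ = 80.71 − 59.85 = 20.86 N; the friction needed to balance this is 20.86 N acting down the slope.
The limit of static friction is μ_s N = 89.95 N.
|f_req| = 20.86 ≤ 89.95 N → the steel block is in equilibrium; friction equals the required value.

f ≈ 20.9 N (down the incline)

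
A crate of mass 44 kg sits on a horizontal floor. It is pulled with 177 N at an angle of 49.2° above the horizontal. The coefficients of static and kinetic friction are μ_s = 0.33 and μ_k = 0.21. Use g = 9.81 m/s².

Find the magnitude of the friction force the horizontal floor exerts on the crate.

f ≈ 62.5 N

N = m g − P sin α = 431.6 − 177×sin 49.2° = 297.7 N.
Horizontally, friction must balance P cos α = 115.7 N.
The static-friction limit is μ_s N = 98.23 N.
115.7 > 98.23 N → the crate slides; f = μ_k N = 0.21×297.7 = 62.5 N.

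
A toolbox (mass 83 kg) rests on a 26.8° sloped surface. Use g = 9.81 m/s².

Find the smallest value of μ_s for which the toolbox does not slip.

At the slip threshold m g sin θ = μ_s m g cos θ, so μ_s,min = tan θ.
μ_s,min = tan 26.8° = 0.505.

μ_s,min ≈ 0.505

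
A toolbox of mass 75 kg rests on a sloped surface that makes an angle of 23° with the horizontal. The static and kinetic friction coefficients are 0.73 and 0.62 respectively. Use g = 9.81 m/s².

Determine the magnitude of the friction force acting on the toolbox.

f ≈ 287 N (up the incline)

The normal reaction is N = m g cos θ = 677.3 N.
Along the slope the weight component is m g sin θ = 287.5 N; friction must supply exactly this, acting up-slope.
The static-friction ceiling is μ_s N = 0.73 × 677.3 = 494.4 N.
Since |287.5| ≤ 494.4 N, static friction is sufficient; f equals the required value, not μ_s N.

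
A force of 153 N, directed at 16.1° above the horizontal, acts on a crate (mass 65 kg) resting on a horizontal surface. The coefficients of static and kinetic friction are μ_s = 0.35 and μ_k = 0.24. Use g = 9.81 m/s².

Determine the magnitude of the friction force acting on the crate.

N = m g − P sin α = 637.6 − 153×sin 16.1° = 595.2 N.
For equilibrium, f = P cos α = 153×cos 16.1° = 147 N.
μ_s N = 0.35 × 595.2 = 208.3 N.
147 ≤ 208.3 N → static; friction equals the required 147 N.

f ≈ 147 N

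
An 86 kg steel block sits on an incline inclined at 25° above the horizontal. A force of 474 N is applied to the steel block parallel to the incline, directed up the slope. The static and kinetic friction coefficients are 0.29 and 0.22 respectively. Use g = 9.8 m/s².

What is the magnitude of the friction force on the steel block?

f ≈ 118 N (down the incline)

Normal force: N = m g cos θ = 86 × 9.8 × cos 25° = 763.8 N.
The friction needed for equilibrium is m g sin θ − P = 356.2 − 474 = -117.8 N, measured positive up-slope.
Maximum static friction available: μ_s N = 0.29 × 763.8 = 221.5 N.
Since |-117.8| ≤ 221.5 N, the steel block remains in static equilibrium and friction takes exactly the required value.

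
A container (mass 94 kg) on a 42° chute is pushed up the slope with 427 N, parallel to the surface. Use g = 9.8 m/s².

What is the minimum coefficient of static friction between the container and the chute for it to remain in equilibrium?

N = m g cos θ = 684.6 N.
Friction must make up the shortfall along the incline: f = m g sin θ − P = 616.4 − 427 = 189.4 N.
At the threshold f = μ_s N, so μ_s,min = 189.4/684.6 = 0.277.

μ_s,min ≈ 0.277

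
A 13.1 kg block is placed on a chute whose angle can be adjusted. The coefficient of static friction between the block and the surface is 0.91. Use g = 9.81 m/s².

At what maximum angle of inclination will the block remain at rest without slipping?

θ_max ≈ 42.3°

At the slip threshold, m g sin θ = μ_s · m g cos θ, so tan θ = μ_s.
θ_max = arctan(0.91) = 42.3°.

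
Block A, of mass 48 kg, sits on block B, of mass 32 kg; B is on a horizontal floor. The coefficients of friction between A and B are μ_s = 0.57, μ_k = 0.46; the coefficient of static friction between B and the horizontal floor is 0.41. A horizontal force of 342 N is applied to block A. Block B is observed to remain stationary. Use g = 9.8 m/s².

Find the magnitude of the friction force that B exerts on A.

The normal force B exerts on A is simply A's weight, N₁ = 470.4 N.
So the A–B interface can sustain at most μ_s N₁ = 268.1 N of static friction.
P = 342 N exceeds that limit, so A slips over B and the interface friction becomes kinetic: f₁ = μ_k N₁ = 0.46×470.4 = 216 N.
B experiences an equal 216 N forward from A (third law). B is in equilibrium, so the floor supplies f₂ = 216 N of static friction (limit μ_s(m_A+m_B)g = 321.4 N, not exceeded).

f ≈ 216 N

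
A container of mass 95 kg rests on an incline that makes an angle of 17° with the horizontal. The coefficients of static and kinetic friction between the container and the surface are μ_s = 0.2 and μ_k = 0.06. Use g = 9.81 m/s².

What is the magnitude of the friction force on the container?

Perpendicular to the surface, N = m g cos θ = 95·9.81·cos 17° = 891.2 N.
Along the slope the weight component is m g sin θ = 272.5 N; friction must supply exactly this, acting up-slope.
Static friction can supply at most μ_s N = 178.2 N.
|272.5| exceeds 178.2 N, so the container slips down-slope; friction is kinetic, f = μ_k N = 0.06×891.2 = 53.5 N.

f ≈ 53.5 N (up the incline)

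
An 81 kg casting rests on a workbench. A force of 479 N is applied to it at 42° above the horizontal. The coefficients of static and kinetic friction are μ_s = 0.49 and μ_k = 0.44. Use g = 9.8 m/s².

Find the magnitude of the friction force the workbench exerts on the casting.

The vertical component of P reduces the normal force: N = m g − P sin α = 793.8 − 320.5 = 473.3 N.
For equilibrium, f = P cos α = 479×cos 42° = 356 N.
μ_s N = 0.49 × 473.3 = 231.9 N.
356 > 231.9 N → the casting slides; f = μ_k N = 0.44×473.3 = 208 N.

f ≈ 208 N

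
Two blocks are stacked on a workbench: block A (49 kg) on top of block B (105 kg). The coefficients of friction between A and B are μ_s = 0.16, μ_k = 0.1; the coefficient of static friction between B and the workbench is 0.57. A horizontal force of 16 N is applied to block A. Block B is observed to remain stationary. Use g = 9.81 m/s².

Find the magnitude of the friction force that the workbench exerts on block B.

The normal force B exerts on A is simply A's weight, N₁ = 480.7 N.
Maximum static friction on A from B: μ_s N₁ = 0.16×480.7 = 76.91 N.
P = 16 N is within that limit, so A and B move together (both at rest); the A–B friction is simply f₁ = P = 16 N.
B experiences an equal 16 N forward from A (third law). B is in equilibrium, so the floor supplies f₂ = 16 N of static friction (limit μ_s(m_A+m_B)g = 861.1 N, not exceeded).

f ≈ 16 N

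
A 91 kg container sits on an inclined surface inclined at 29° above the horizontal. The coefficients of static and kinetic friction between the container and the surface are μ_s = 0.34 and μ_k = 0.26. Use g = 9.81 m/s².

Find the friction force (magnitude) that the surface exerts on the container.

Perpendicular to the surface, N = m g cos θ = 91·9.81·cos 29° = 780.8 N.
For equilibrium along the incline, friction must balance the weight component: f = m g sin θ = 432.8 N up the slope.
The static-friction ceiling is μ_s N = 0.34 × 780.8 = 265.5 N.
Since |432.8| > 265.5 N, static friction cannot hold it; the container slides down the incline and kinetic friction applies: f = μ_k N = 0.26 × 780.8 = 203 N.

f ≈ 203 N (up the incline)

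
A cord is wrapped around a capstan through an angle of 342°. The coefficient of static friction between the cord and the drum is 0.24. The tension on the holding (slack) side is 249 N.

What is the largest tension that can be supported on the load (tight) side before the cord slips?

At impending slip the capstan equation gives T₂/T₁ = e^{μβ} with β in radians.
β = 342° × π/180 = 5.969 rad.
e^{μβ} = e^{0.24×5.969} = 4.189.
T₂ = T₁ · e^{μβ} = 249 × 4.189 = 1040 N.

T_max ≈ 1040 N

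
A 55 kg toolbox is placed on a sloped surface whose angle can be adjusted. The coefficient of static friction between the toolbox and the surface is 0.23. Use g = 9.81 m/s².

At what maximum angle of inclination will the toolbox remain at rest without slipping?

θ_max ≈ 13°

At the slip threshold, m g sin θ = μ_s · m g cos θ, so tan θ = μ_s.
θ_max = arctan(0.23) = 13°.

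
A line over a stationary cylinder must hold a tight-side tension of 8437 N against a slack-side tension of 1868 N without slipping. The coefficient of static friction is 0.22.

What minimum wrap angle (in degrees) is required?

T₂/T₁ = e^{μβ} → β = ln(T₂/T₁)/μ.
β = ln(8437/1868)/0.22 = 1.508/0.22 = 6.853 rad.
In degrees: β = 6.853 × 180/π = 393°.

β_min ≈ 393°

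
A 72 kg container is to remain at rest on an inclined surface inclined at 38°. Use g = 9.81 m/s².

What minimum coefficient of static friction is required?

μ_s,min ≈ 0.781

At the slip threshold m g sin θ = μ_s m g cos θ, so μ_s,min = tan θ.
μ_s,min = tan 38° = 0.781.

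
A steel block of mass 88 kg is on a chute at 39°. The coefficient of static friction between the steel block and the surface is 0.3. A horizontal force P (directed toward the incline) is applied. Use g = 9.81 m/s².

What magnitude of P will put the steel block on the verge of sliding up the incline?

At impending motion up the slope, friction acts down-slope at its limit: f = μ_s N.
Perpendicular to the incline: N = m g cos θ + P sin θ.
Along the incline: P cos θ = m g sin θ + μ_s N = m g sin θ + μ_s (m g cos θ + P sin θ).
Solving, P (cos θ − μ_s sin θ) = m g (sin θ + μ_s cos θ), so P = 88×9.81×(sin 39° + 0.3 cos 39°)/(cos 39° − 0.3 sin 39°) = 863×0.8625/0.5883 = 1270 N.

P ≈ 1270 N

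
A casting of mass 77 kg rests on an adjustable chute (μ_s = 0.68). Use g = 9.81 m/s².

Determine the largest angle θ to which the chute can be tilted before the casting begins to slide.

θ_max ≈ 34.2°

At the slip threshold, m g sin θ = μ_s · m g cos θ, so tan θ = μ_s.
θ_max = arctan(0.68) = 34.2°.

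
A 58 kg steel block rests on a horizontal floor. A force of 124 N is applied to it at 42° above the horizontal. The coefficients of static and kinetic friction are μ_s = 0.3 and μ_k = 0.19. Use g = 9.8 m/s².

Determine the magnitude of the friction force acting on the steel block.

N = m g − P sin α = 568.4 − 124×sin 42° = 485.4 N.
Horizontally, friction must balance P cos α = 92.15 N.
μ_s N = 0.3 × 485.4 = 145.6 N.
Since 92.15 N does not exceed the limit, the steel block stays at rest and f = 92.1 N.

f ≈ 92.1 N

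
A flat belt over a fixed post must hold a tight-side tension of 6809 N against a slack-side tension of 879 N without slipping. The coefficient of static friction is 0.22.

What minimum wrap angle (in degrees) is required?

β_min ≈ 533°

T₂/T₁ = e^{μβ} → β = ln(T₂/T₁)/μ.
β = ln(6809/879)/0.22 = 2.047/0.22 = 9.306 rad.
In degrees: β = 9.306 × 180/π = 533°.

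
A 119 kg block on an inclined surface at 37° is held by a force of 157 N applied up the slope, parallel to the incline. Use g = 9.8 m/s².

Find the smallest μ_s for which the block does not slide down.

μ_s,min ≈ 0.585

N = m g cos θ = 931.4 N.
Friction must make up the shortfall along the incline: f = m g sin θ − P = 701.8 − 157 = 544.8 N.
At the threshold f = μ_s N, so μ_s,min = 544.8/931.4 = 0.585.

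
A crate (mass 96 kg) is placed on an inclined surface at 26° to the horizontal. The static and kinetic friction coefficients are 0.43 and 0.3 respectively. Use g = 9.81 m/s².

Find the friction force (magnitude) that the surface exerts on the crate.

f ≈ 254 N (up the incline)

Perpendicular to the surface, N = m g cos θ = 96·9.81·cos 26° = 846.4 N.
Along the slope the weight component is m g sin θ = 412.8 N; friction must supply exactly this, acting up-slope.
Maximum static friction available: μ_s N = 0.43 × 846.4 = 364 N.
Since |412.8| > 364 N, static friction cannot hold it; the crate slides down the incline and kinetic friction applies: f = μ_k N = 0.3 × 846.4 = 254 N.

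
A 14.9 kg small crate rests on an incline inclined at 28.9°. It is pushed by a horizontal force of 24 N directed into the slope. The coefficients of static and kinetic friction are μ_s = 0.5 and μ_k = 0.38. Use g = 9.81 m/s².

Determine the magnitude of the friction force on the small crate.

f ≈ 49.6 N (up the incline)

Normal direction: N = m g cos θ + P sin θ = 139.6 N.
Along the incline, the net driving force (taking up-slope positive) is P cos θ − m g sin θ = 21.01 − 70.64 = -49.63 N, so equilibrium requires friction f = 49.63 N (up-slope).
The limit of static friction is μ_s N = 69.78 N.
|f_req| = 49.63 ≤ 69.78 N → the small crate is in equilibrium; friction equals the required value.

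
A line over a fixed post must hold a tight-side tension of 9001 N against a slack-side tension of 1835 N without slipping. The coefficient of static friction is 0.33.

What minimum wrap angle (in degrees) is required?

T₂/T₁ = e^{μβ} → β = ln(T₂/T₁)/μ.
β = ln(9001/1835)/0.33 = 1.59/0.33 = 4.819 rad.
In degrees: β = 4.819 × 180/π = 276°.

β_min ≈ 276°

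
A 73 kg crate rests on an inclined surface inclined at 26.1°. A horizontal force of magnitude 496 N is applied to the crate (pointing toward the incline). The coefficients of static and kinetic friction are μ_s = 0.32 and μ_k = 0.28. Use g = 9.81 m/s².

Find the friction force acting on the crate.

f ≈ 130 N (down the incline)

Normal direction: N = m g cos θ + P sin θ = 861.3 N.
Parallel to the incline: P cos θ − m g sin θ = 445.4 − 315.1 = 130.4 N; the friction needed to balance this is 130.4 N acting down the slope.
The limit of static friction is μ_s N = 275.6 N.
Since 130.4 N is within the 275.6 N limit, the crate stays put and friction is exactly 130 N.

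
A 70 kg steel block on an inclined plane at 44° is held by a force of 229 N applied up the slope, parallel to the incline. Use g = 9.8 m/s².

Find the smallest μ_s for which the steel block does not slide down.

N = m g cos θ = 493.5 N.
Friction must make up the shortfall along the incline: f = m g sin θ − P = 476.5 − 229 = 247.5 N.
At the threshold f = μ_s N, so μ_s,min = 247.5/493.5 = 0.502.

μ_s,min ≈ 0.502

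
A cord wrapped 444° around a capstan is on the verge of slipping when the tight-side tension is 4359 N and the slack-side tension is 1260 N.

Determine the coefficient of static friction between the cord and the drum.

μ ≈ 0.16

T₂/T₁ = e^{μβ} → μ = ln(T₂/T₁)/β.
β = 444° = 7.749 rad.
μ = ln(4359/1260)/7.749 = ln(3.46)/7.749 = 0.16.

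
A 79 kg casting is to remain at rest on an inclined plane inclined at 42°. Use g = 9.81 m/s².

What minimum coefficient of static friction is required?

μ_s,min ≈ 0.9

At the slip threshold m g sin θ = μ_s m g cos θ, so μ_s,min = tan θ.
μ_s,min = tan 42° = 0.9.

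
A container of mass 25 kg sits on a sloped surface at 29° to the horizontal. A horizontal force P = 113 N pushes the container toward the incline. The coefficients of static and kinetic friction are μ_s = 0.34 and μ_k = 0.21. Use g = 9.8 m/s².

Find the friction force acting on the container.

f ≈ 19.9 N (up the incline)

Resolve perpendicular to the incline: N = m g cos θ + P sin θ = 25×9.8×cos 29° + 113×sin 29° = 269.1 N.
Parallel to the incline: P cos θ − m g sin θ = 98.83 − 118.8 = -19.95 N; the friction needed to balance this is 19.95 N acting up the slope.
Maximum static friction: μ_s N = 0.34 × 269.1 = 91.48 N.
Since 19.95 N is within the 91.48 N limit, the container stays put and friction is exactly 19.9 N.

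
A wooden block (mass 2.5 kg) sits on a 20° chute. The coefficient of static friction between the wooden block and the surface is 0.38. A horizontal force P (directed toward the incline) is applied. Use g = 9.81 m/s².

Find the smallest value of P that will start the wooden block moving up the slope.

P ≈ 21.2 N

At impending motion up the slope, friction acts down-slope at its limit: f = μ_s N.
Perpendicular to the incline: N = m g cos θ + P sin θ.
Along the incline: P cos θ = m g sin θ + μ_s N = m g sin θ + μ_s (m g cos θ + P sin θ).
Solving, P (cos θ − μ_s sin θ) = m g (sin θ + μ_s cos θ), so P = 2.5×9.81×(sin 20° + 0.38 cos 20°)/(cos 20° − 0.38 sin 20°) = 24.5×0.6991/0.8097 = 21.2 N.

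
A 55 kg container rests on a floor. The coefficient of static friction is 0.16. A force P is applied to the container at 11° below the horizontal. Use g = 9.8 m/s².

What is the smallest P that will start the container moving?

N = m g + P sin α (the push presses the container into the floor).
At impending slip, P cos α = μ_s N = μ_s (m g + P sin α).
Solving: P (cos α − μ_s sin α) = μ_s m g → P = 0.16×539/(cos 11° − 0.16 sin 11°) = 86.2/0.9511 = 90.7 N.

P ≈ 90.7 N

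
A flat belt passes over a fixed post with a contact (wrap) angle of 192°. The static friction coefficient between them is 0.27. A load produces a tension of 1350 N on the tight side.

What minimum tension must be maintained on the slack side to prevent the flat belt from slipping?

T_min ≈ 546 N

Capstan equation at impending slip: T_tight/T_slack = e^{μβ}.
β = 192° = 3.351 rad; e^{μβ} = e^{0.27×3.351} = 2.471.
T_slack = T_tight / e^{μβ} = 1350 / 2.471 = 546 N.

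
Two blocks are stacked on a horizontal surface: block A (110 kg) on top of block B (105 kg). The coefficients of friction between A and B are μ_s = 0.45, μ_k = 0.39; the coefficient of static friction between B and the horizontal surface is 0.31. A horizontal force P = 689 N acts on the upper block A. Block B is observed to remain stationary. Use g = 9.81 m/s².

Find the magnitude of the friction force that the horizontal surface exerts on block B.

Normal force at the A–B interface: N₁ = m_A g = 1079 N.
Maximum static friction on A from B: μ_s N₁ = 0.45×1079 = 485.6 N.
Since P = 689 N > 485.6 N, A slides on B; the A–B friction is kinetic: f₁ = μ_k N₁ = 0.39×1079 = 421 N.
B experiences an equal 421 N forward from A (third law). B is in equilibrium, so the floor supplies f₂ = 421 N of static friction (limit μ_s(m_A+m_B)g = 653.8 N, not exceeded).

f ≈ 421 N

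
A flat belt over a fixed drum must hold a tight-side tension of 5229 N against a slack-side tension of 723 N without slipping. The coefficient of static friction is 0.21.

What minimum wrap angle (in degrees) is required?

T₂/T₁ = e^{μβ} → β = ln(T₂/T₁)/μ.
β = ln(5229/723)/0.21 = 1.979/0.21 = 9.422 rad.
In degrees: β = 9.422 × 180/π = 540°.

β_min ≈ 540°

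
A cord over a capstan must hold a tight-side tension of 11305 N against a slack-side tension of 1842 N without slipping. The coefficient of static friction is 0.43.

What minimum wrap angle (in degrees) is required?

T₂/T₁ = e^{μβ} → β = ln(T₂/T₁)/μ.
β = ln(11305/1842)/0.43 = 1.814/0.43 = 4.22 rad.
In degrees: β = 4.22 × 180/π = 242°.

β_min ≈ 242°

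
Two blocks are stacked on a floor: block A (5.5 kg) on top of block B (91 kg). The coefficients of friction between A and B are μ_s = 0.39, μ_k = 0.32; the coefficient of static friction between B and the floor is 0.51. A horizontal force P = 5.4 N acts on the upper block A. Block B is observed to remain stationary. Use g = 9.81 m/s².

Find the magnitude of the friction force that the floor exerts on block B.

Normal force at the A–B interface: N₁ = m_A g = 53.96 N.
So the A–B interface can sustain at most μ_s N₁ = 21.04 N of static friction.
P = 5.4 N is within that limit, so A and B move together (both at rest); the A–B friction is simply f₁ = P = 5.4 N.
By Newton's third law B feels 5.4 N forward from A. With B stationary, the floor's static friction on B balances it: f₂ = 5.4 N (well within μ_s(m_A+m_B)g = 482.8 N).

f ≈ 5.4 N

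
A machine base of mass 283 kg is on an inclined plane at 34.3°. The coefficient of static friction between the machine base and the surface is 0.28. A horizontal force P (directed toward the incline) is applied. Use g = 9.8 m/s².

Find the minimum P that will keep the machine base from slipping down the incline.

P_min ≈ 936 N

The machine base tends to slide down (tan θ > μ_s), so at the point of impending slip friction acts up-slope at its limit: f = μ_s N.
Perpendicular to the incline: N = m g cos θ + P sin θ.
Along the incline: P cos θ + μ_s N = m g sin θ, i.e. P cos θ + μ_s (m g cos θ + P sin θ) = m g sin θ.
Solving, P (cos θ + μ_s sin θ) = m g (sin θ − μ_s cos θ), so P = 2770×0.3322/0.9839 = 936 N.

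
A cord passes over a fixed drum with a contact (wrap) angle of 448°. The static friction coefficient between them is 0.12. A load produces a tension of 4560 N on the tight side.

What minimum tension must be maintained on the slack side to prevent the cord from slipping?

T_min ≈ 1780 N

Capstan equation at impending slip: T_tight/T_slack = e^{μβ}.
β = 448° = 7.819 rad; e^{μβ} = e^{0.12×7.819} = 2.556.
T_slack = T_tight / e^{μβ} = 4560 / 2.556 = 1780 N.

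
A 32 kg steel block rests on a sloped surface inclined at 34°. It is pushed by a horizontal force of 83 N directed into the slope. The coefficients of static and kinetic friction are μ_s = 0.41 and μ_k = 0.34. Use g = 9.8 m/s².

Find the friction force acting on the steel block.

Normal direction: N = m g cos θ + P sin θ = 306.4 N.
Parallel to the incline: P cos θ − m g sin θ = 68.81 − 175.4 = -106.6 N; the friction needed to balance this is 106.6 N acting up the slope.
Maximum static friction: μ_s N = 0.41 × 306.4 = 125.6 N.
|f_req| = 106.6 ≤ 125.6 N → the steel block is in equilibrium; friction equals the required value.

f ≈ 107 N (up the incline)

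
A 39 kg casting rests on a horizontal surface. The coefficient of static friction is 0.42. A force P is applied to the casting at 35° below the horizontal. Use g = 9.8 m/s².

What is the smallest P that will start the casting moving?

P ≈ 278 N

N = m g + P sin α (the push presses the casting into the horizontal surface).
At impending slip, P cos α = μ_s N = μ_s (m g + P sin α).
Solving: P (cos α − μ_s sin α) = μ_s m g → P = 0.42×382/(cos 35° − 0.42 sin 35°) = 161/0.5782 = 278 N.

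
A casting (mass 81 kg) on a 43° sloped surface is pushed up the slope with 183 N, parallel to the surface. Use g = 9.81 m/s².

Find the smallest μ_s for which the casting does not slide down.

μ_s,min ≈ 0.618

N = m g cos θ = 581.1 N.
Friction must make up the shortfall along the incline: f = m g sin θ − P = 541.9 − 183 = 358.9 N.
At the threshold f = μ_s N, so μ_s,min = 358.9/581.1 = 0.618.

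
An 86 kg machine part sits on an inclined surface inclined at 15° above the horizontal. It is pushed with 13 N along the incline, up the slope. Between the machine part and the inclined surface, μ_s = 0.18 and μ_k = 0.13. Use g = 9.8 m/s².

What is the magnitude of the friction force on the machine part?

f ≈ 106 N (up the incline)

Perpendicular to the surface, N = m g cos θ = 86·9.8·cos 15° = 814.1 N.
For equilibrium along the incline the friction force must supply f = m g sin θ − P = 218.1 − 13 = 205.1 N (positive meaning up-slope).
The static-friction ceiling is μ_s N = 0.18 × 814.1 = 146.5 N.
|205.1| exceeds 146.5 N, so the machine part slips down-slope; friction is kinetic, f = μ_k N = 0.13×814.1 = 106 N.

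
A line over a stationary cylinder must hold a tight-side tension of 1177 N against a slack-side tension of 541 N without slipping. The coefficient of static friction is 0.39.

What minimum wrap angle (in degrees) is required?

T₂/T₁ = e^{μβ} → β = ln(T₂/T₁)/μ.
β = ln(1177/541)/0.39 = 0.7773/0.39 = 1.993 rad.
In degrees: β = 1.993 × 180/π = 114°.

β_min ≈ 114°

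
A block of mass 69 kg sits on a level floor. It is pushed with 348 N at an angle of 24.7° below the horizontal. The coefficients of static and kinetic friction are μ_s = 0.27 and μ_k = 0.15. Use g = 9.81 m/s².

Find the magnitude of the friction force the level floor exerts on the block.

Vertical equilibrium gives N = m g + P sin α = 822.3 N.
Horizontally, friction must balance P cos α = 316.2 N.
μ_s N = 0.27 × 822.3 = 222 N.
316.2 > 222 N → the block slides; f = μ_k N = 0.15×822.3 = 123 N.

f ≈ 123 N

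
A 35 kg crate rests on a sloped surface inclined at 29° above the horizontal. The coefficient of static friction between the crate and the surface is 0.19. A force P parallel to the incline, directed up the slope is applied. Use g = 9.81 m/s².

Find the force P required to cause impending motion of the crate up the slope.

At impending motion up the slope, friction acts down-slope at its limit: f = μ_s N.
P is parallel to the surface, so N = m g cos θ = 300 N.
Along the incline: P = m g sin θ + μ_s N = 166 + 0.19×300 = 224 N.

P ≈ 224 N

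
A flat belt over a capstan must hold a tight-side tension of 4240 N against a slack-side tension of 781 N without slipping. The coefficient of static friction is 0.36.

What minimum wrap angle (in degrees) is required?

T₂/T₁ = e^{μβ} → β = ln(T₂/T₁)/μ.
β = ln(4240/781)/0.36 = 1.692/0.36 = 4.699 rad.
In degrees: β = 4.699 × 180/π = 269°.

β_min ≈ 269°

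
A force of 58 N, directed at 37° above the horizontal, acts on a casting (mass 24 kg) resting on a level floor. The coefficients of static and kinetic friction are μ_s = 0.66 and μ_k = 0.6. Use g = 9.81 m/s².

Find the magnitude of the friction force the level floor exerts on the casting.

Vertical equilibrium gives N = m g − P sin α = 200.5 N.
For equilibrium, f = P cos α = 58×cos 37° = 46.32 N.
The static-friction limit is μ_s N = 132.4 N.
46.32 ≤ 132.4 N → static; friction equals the required 46.3 N.

f ≈ 46.3 N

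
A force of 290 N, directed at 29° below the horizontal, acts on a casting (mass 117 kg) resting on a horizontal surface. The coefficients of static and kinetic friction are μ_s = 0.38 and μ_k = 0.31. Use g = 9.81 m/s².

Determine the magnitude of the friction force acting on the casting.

f ≈ 254 N

Vertical equilibrium gives N = m g + P sin α = 1288 N.
Horizontally, friction must balance P cos α = 253.6 N.
The static-friction limit is μ_s N = 489.6 N.
253.6 ≤ 489.6 N → static; friction equals the required 254 N.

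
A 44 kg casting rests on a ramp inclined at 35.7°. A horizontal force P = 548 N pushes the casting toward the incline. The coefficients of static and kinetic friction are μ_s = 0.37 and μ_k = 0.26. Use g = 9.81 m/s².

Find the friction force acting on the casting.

The horizontal push has a component P sin θ into the surface, so N = m g cos θ + P sin θ = 350.5 + 319.8 = 670.3 N.
Along the incline, the net driving force (taking up-slope positive) is P cos θ − m g sin θ = 445 − 251.9 = 193.1 N, so equilibrium requires friction f = -193.1 N (down-slope).
The limit of static friction is μ_s N = 248 N.
Since 193.1 N is within the 248 N limit, the casting stays put and friction is exactly 193 N.

f ≈ 193 N (down the incline)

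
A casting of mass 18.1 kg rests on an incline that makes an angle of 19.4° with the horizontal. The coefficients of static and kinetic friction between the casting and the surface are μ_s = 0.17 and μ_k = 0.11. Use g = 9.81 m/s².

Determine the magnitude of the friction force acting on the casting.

The normal reaction is N = m g cos θ = 167.5 N.
Along the slope the weight component is m g sin θ = 58.98 N; friction must supply exactly this, acting up-slope.
Maximum static friction available: μ_s N = 0.17 × 167.5 = 28.47 N.
|58.98| exceeds 28.47 N, so the casting slips down-slope; friction is kinetic, f = μ_k N = 0.11×167.5 = 18.4 N.

f ≈ 18.4 N (up the incline)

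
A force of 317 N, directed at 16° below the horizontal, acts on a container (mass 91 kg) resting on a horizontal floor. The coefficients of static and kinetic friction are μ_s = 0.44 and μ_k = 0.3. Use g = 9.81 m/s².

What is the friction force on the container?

f ≈ 305 N

Vertical equilibrium gives N = m g + P sin α = 980.1 N.
The horizontal driving force is P cos α = 304.7 N, so equilibrium needs friction f = 304.7 N.
The static-friction limit is μ_s N = 431.2 N.
304.7 ≤ 431.2 N → static; friction equals the required 305 N.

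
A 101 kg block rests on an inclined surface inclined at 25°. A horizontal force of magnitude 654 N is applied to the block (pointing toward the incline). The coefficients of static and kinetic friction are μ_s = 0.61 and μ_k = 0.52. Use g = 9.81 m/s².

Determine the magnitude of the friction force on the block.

f ≈ 174 N (down the incline)

The horizontal push has a component P sin θ into the surface, so N = m g cos θ + P sin θ = 898 + 276.4 = 1174 N.
Along the incline, the net driving force (taking up-slope positive) is P cos θ − m g sin θ = 592.7 − 418.7 = 174 N, so equilibrium requires friction f = -174 N (down-slope).
Maximum static friction: μ_s N = 0.61 × 1174 = 716.4 N.
|f_req| = 174 ≤ 716.4 N → the block is in equilibrium; friction equals the required value.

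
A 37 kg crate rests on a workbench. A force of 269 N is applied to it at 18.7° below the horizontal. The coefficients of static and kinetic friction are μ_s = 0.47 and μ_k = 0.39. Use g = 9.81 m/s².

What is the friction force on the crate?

f ≈ 175 N

N = m g + P sin α = 363 + 269×sin 18.7° = 449.2 N.
Horizontally, friction must balance P cos α = 254.8 N.
The static-friction limit is μ_s N = 211.1 N.
The required friction exceeds μ_s N, so the crate moves and f = μ_k N = 175 N.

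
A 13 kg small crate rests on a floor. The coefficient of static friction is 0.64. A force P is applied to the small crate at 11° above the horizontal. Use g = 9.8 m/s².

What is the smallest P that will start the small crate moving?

N = m g − P sin α (the pull lifts the small crate).
At impending slip, P cos α = μ_s N = μ_s (m g − P sin α).
Solving: P (cos α + μ_s sin α) = μ_s m g → P = 0.64×127/(cos 11° + 0.64 sin 11°) = 81.5/1.104 = 73.9 N.

P ≈ 73.9 N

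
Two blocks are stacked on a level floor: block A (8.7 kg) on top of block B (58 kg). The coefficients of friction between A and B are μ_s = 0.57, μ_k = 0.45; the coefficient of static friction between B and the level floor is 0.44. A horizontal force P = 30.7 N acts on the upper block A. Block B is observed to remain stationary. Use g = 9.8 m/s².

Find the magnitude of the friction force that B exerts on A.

f ≈ 30.7 N

The normal force B exerts on A is simply A's weight, N₁ = 85.26 N.
Maximum static friction on A from B: μ_s N₁ = 0.57×85.26 = 48.6 N.
Since P = 30.7 N ≤ 48.6 N, A does not slip on B; friction on A equals P = 30.7 N.
By Newton's third law B feels 30.7 N forward from A. With B stationary, the floor's static friction on B balances it: f₂ = 30.7 N (well within μ_s(m_A+m_B)g = 287.6 N).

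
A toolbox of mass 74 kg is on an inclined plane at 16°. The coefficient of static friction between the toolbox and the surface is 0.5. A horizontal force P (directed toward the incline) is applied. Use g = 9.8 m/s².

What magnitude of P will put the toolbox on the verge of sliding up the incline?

P ≈ 666 N

At impending motion up the slope, friction acts down-slope at its limit: f = μ_s N.
Perpendicular to the incline: N = m g cos θ + P sin θ.
Along the incline: P cos θ = m g sin θ + μ_s N = m g sin θ + μ_s (m g cos θ + P sin θ).
Solving, P (cos θ − μ_s sin θ) = m g (sin θ + μ_s cos θ), so P = 74×9.8×(sin 16° + 0.5 cos 16°)/(cos 16° − 0.5 sin 16°) = 725×0.7563/0.8234 = 666 N.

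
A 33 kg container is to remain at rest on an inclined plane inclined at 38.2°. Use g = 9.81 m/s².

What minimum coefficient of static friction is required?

At the slip threshold m g sin θ = μ_s m g cos θ, so μ_s,min = tan θ.
μ_s,min = tan 38.2° = 0.787.

μ_s,min ≈ 0.787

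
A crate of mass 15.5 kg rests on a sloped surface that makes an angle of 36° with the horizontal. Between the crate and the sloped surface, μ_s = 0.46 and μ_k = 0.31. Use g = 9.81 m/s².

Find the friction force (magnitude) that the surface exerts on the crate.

Perpendicular to the surface, N = m g cos θ = 15.5·9.81·cos 36° = 123 N.
Along the slope the weight component is m g sin θ = 89.38 N; friction must supply exactly this, acting up-slope.
Maximum static friction available: μ_s N = 0.46 × 123 = 56.59 N.
|89.38| exceeds 56.59 N, so the crate slips down-slope; friction is kinetic, f = μ_k N = 0.31×123 = 38.1 N.

f ≈ 38.1 N (up the incline)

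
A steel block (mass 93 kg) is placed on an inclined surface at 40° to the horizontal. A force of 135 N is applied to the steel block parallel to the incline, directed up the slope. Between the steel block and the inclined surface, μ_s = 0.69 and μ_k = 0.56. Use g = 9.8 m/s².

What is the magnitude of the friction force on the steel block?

The normal reaction is N = m g cos θ = 698.2 N.
For equilibrium along the incline the friction force must supply f = m g sin θ − P = 585.8 − 135 = 450.8 N (positive meaning up-slope).
Maximum static friction available: μ_s N = 0.69 × 698.2 = 481.7 N.
Since |450.8| ≤ 481.7 N, the steel block remains in static equilibrium and friction takes exactly the required value.

f ≈ 451 N (up the incline)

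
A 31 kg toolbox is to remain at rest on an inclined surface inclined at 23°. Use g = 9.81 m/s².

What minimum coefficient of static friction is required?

μ_s,min ≈ 0.424

At the slip threshold m g sin θ = μ_s m g cos θ, so μ_s,min = tan θ.
μ_s,min = tan 23° = 0.424.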